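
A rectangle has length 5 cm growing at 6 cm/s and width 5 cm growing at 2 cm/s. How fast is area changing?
40 cm²/s

A = lw
dA/dt = w·dl/dt + l·dw/dt = 5·6 + 5·2 = 40 cm²/s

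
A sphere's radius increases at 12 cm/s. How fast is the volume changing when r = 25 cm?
30000π cm³/s

V = (4/3)πr³
dV/dt = dV/dr · dr/dt = 4πr² · 12
At r = 25: dV/dt = 30000π cm³/s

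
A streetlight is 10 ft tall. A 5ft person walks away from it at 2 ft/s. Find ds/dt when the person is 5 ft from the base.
2 ft/s

By similar triangles: 10/(x+s) = 5/s
Solving: s = 5x/5
ds/dt = 5/5 · dx/dt = 1 · 2 = 2 ft/s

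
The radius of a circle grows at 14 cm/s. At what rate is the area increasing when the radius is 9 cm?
252π cm²/s

A = πr²
dA/dt = 2πr · dr/dt = 2π(9)(14) = 252π cm²/s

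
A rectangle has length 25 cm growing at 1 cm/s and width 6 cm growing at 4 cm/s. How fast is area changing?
106 cm²/s

A = lw
dA/dt = w·dl/dt + l·dw/dt = 6·1 + 25·4 = 106 cm²/s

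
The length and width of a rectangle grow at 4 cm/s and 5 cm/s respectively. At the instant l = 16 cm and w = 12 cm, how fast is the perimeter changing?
18 cm/s

P = 2(l + w)
dP/dt = 2(dl/dt + dw/dt) = 2(4 + 5) = 18 cm/s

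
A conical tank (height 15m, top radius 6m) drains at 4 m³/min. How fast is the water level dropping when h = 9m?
25/(81π) ≈ 0.09824 m/min

r/h = 6/15, so r = (2/5)h
V = (1/3)πr²h = (1/3)π((2/5)h)²h = (4/75)πh³
dV/dh = (4/25)πh²
dh/dt = (dV/dt)/(dV/dh) = -4/((4/25)π·9²) = -25/(81π) m/min
The level is dropping at 25/(81π) ≈ 0.09824 m/min.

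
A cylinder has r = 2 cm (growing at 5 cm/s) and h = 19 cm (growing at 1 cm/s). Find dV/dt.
384π cm³/s

V = πr²h
dV/dt = 2πrh·dr/dt + πr²·dh/dt
= 2π(2)(19)(5) + π(2)²(1)
= 384π cm³/s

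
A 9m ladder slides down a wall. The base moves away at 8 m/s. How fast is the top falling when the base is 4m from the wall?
32√65/65 ≈ 3.969 m/s

x² + y² = 9²
2x·dx/dt + 2y·dy/dt = 0
dy/dt = -x/y · dx/dt = -4/√65 · 8 = -32√65/65 m/s
The top is descending at 32√65/65 ≈ 3.969 m/s.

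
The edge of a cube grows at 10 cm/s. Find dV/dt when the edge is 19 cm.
10830 cm³/s

V = s³
dV/dt = 3s² · ds/dt = 3·19²·10 = 10830 cm³/s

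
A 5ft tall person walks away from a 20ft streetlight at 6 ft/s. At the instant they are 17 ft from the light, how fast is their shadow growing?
2 ft/s

By similar triangles: 20/(x+s) = 5/s
Solving: s = 5x/15
ds/dt = 5/15 · dx/dt = 1/3 · 6 = 2 ft/s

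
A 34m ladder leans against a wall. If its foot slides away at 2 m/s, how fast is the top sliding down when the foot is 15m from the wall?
30√19/133 ≈ 0.9832 m/s

x² + y² = 34²
2x·dx/dt + 2y·dy/dt = 0
dy/dt = -x/y · dx/dt = -15/(7√19) · 2 = -30√19/133 m/s
The top is descending at 30√19/133 ≈ 0.9832 m/s.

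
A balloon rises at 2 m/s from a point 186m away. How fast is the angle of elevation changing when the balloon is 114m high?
0.007816 rad/s

tan(θ) = y/186
sec²(θ) · dθ/dt = (1/186) · dy/dt
dθ/dt = cos²(θ)/186 · 2 = 186/(186² + 114²) · 2
dθ/dt = 0.007816 rad/s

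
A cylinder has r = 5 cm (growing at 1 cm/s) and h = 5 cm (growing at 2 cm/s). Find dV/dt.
100π cm³/s

V = πr²h
dV/dt = 2πrh·dr/dt + πr²·dh/dt
= 2π(5)(5)(1) + π(5)²(2)
= 100π cm³/s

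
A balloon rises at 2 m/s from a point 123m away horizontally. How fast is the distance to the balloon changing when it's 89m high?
89√922/2305 ≈ 1.172 m/s

z² = 123² + y²
z = √(123² + 89²) = 5√922
dz/dt = y/z · dy/dt = 89/(5√922) · 2 = 89√922/2305 ≈ 1.172 m/s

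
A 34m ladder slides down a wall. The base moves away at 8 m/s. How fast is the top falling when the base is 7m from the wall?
56√123/369 ≈ 1.683 m/s

x² + y² = 34²
2x·dx/dt + 2y·dy/dt = 0
dy/dt = -x/y · dx/dt = -7/(3√123) · 8 = -56√123/369 m/s
The top is descending at 56√123/369 ≈ 1.683 m/s.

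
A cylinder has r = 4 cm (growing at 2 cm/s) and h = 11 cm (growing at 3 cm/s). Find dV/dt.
224π cm³/s

V = πr²h
dV/dt = 2πrh·dr/dt + πr²·dh/dt
= 2π(4)(11)(2) + π(4)²(3)
= 224π cm³/s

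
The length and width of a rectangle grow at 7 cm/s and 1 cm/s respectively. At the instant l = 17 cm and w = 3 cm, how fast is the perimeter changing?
16 cm/s

P = 2(l + w)
dP/dt = 2(dl/dt + dw/dt) = 2(7 + 1) = 16 cm/s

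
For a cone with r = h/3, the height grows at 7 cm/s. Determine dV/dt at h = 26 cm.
4732π/9 cm³/s

V = (1/3)π(h/3)²h = πh³/27
dV/dt = πh²/9 · 7
At h = 26: dV/dt = 4732π/9 cm³/s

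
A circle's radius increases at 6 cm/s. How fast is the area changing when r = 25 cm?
300π cm²/s

A = πr²
dA/dt = 2πr · dr/dt = 2π(25)(6) = 300π cm²/s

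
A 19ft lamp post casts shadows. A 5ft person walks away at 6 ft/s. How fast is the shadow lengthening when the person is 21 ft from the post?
15/7 ft/s

By similar triangles: 19/(x+s) = 5/s
Solving: s = 5x/14
ds/dt = 5/14 · dx/dt = 5/14 · 6 = 15/7 ft/s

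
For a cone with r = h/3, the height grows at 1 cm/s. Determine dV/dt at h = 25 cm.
625π/9 cm³/s

V = (1/3)π(h/3)²h = πh³/27
dV/dt = πh²/9 · 1
At h = 25: dV/dt = 625π/9 cm³/s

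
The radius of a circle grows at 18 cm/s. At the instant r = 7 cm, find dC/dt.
36π cm/s

C = 2πr
dC/dt = 2π · dr/dt = 2π · 18 = 36π cm/s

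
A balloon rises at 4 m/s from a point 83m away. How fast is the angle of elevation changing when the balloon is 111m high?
0.017283 rad/s

tan(θ) = y/83
sec²(θ) · dθ/dt = (1/83) · dy/dt
dθ/dt = cos²(θ)/83 · 4 = 83/(83² + 111²) · 4
dθ/dt = 0.017283 rad/s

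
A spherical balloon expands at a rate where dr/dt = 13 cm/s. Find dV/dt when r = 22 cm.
25168π cm³/s

V = (4/3)πr³
dV/dt = dV/dr · dr/dt = 4πr² · 13
At r = 22: dV/dt = 25168π cm³/s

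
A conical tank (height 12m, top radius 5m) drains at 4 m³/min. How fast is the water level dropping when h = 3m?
64/(25π) ≈ 0.8149 m/min

r/h = 5/12, so r = (5/12)h
V = (1/3)πr²h = (1/3)π((5/12)h)²h = (25/432)πh³
dV/dh = (25/144)πh²
dh/dt = (dV/dt)/(dV/dh) = -4/((25/144)π·3²) = -64/(25π) m/min
The level is dropping at 64/(25π) ≈ 0.8149 m/min.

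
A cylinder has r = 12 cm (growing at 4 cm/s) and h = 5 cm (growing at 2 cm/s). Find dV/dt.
768π cm³/s

V = πr²h
dV/dt = 2πrh·dr/dt + πr²·dh/dt
= 2π(12)(5)(4) + π(12)²(2)
= 768π cm³/s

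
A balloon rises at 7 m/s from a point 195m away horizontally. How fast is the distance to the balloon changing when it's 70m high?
98√1717/1717 ≈ 2.365 m/s

z² = 195² + y²
z = √(195² + 70²) = 5√1717
dz/dt = y/z · dy/dt = 70/(5√1717) · 7 = 98√1717/1717 ≈ 2.365 m/s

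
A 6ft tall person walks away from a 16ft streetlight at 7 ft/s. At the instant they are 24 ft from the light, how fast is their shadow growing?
21/5 ft/s

By similar triangles: 16/(x+s) = 6/s
Solving: s = 6x/10
ds/dt = 6/10 · dx/dt = 3/5 · 7 = 21/5 ft/s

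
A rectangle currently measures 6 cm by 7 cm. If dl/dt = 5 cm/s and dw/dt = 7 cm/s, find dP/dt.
24 cm/s

P = 2(l + w)
dP/dt = 2(dl/dt + dw/dt) = 2(5 + 7) = 24 cm/s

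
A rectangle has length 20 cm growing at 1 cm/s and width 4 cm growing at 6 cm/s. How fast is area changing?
124 cm²/s

A = lw
dA/dt = w·dl/dt + l·dw/dt = 4·1 + 20·6 = 124 cm²/s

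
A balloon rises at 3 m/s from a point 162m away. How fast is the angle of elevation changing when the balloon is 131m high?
0.011197 rad/s

tan(θ) = y/162
sec²(θ) · dθ/dt = (1/162) · dy/dt
dθ/dt = cos²(θ)/162 · 3 = 162/(162² + 131²) · 3
dθ/dt = 0.011197 rad/s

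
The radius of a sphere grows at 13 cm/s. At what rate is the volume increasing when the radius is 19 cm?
18772π cm³/s

V = (4/3)πr³
dV/dt = dV/dr · dr/dt = 4πr² · 13
At r = 19: dV/dt = 18772π cm³/s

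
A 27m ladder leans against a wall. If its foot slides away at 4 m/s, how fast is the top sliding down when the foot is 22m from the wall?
88√5/35 ≈ 5.622 m/s

x² + y² = 27²
2x·dx/dt + 2y·dy/dt = 0
dy/dt = -x/y · dx/dt = -22/(7√5) · 4 = -88√5/35 m/s
The top is descending at 88√5/35 ≈ 5.622 m/s.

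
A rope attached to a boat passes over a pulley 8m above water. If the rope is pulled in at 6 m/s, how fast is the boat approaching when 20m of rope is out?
10√21/7 ≈ 6.547 m/s

rope² = x² + 8²
x = √(20² - 8²) = 4√21
dx/dt = (rope/x) · d(rope)/dt = (20/(4√21)) · (-6) = -10√21/7 m/s
The boat approaches at 10√21/7 ≈ 6.547 m/s.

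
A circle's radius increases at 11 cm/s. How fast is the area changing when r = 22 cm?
484π cm²/s

A = πr²
dA/dt = 2πr · dr/dt = 2π(22)(11) = 484π cm²/s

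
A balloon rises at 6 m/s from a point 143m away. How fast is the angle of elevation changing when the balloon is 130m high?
0.022973 rad/s

tan(θ) = y/143
sec²(θ) · dθ/dt = (1/143) · dy/dt
dθ/dt = cos²(θ)/143 · 6 = 143/(143² + 130²) · 6
dθ/dt = 0.022973 rad/s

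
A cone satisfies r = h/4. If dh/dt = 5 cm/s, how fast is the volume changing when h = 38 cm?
1805π/4 cm³/s

V = (1/3)π(h/4)²h = πh³/48
dV/dt = πh²/16 · 5
At h = 38: dV/dt = 1805π/4 cm³/s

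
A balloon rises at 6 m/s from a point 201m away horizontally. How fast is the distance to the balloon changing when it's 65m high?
195√44626/22313 ≈ 1.846 m/s

z² = 201² + y²
z = √(201² + 65²) = √44626
dz/dt = y/z · dy/dt = 65/√44626 · 6 = 195√44626/22313 ≈ 1.846 m/s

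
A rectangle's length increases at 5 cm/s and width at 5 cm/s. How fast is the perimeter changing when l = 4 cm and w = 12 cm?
20 cm/s

P = 2(l + w)
dP/dt = 2(dl/dt + dw/dt) = 2(5 + 5) = 20 cm/s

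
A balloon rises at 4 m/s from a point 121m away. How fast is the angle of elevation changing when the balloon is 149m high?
0.013137 rad/s

tan(θ) = y/121
sec²(θ) · dθ/dt = (1/121) · dy/dt
dθ/dt = cos²(θ)/121 · 4 = 121/(121² + 149²) · 4
dθ/dt = 0.013137 rad/s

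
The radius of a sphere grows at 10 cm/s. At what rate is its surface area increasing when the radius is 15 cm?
1200π cm²/s

S = 4πr²
dS/dt = dS/dr · dr/dt = 8πr · 10
At r = 15: dS/dt = 1200π cm²/s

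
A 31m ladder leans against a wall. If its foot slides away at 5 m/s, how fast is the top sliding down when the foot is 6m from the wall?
6√37/37 ≈ 0.9864 m/s

x² + y² = 31²
2x·dx/dt + 2y·dy/dt = 0
dy/dt = -x/y · dx/dt = -6/(5√37) · 5 = -6√37/37 m/s
The top is descending at 6√37/37 ≈ 0.9864 m/s.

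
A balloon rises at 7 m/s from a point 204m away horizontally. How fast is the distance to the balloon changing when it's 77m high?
539√47545/47545 ≈ 2.472 m/s

z² = 204² + y²
z = √(204² + 77²) = √47545
dz/dt = y/z · dy/dt = 77/√47545 · 7 = 539√47545/47545 ≈ 2.472 m/s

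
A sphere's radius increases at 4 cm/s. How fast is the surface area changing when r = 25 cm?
800π cm²/s

S = 4πr²
dS/dt = dS/dr · dr/dt = 8πr · 4
At r = 25: dS/dt = 800π cm²/s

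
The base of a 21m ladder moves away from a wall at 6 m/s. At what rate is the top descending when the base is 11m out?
33√5/20 ≈ 3.69 m/s

x² + y² = 21²
2x·dx/dt + 2y·dy/dt = 0
dy/dt = -x/y · dx/dt = -11/(8√5) · 6 = -33√5/20 m/s
The top is descending at 33√5/20 ≈ 3.69 m/s.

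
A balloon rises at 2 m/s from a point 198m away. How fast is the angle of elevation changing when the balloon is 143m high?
0.006638 rad/s

tan(θ) = y/198
sec²(θ) · dθ/dt = (1/198) · dy/dt
dθ/dt = cos²(θ)/198 · 2 = 198/(198² + 143²) · 2
dθ/dt = 0.006638 rad/s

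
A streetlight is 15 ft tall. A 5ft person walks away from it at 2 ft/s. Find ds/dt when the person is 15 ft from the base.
1 ft/s

By similar triangles: 15/(x+s) = 5/s
Solving: s = 5x/10
ds/dt = 5/10 · dx/dt = 1/2 · 2 = 1 ft/s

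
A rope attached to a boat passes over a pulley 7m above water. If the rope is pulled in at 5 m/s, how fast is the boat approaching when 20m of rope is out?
100√39/117 ≈ 5.338 m/s

rope² = x² + 7²
x = √(20² - 7²) = 3√39
dx/dt = (rope/x) · d(rope)/dt = (20/(3√39)) · (-5) = -100√39/117 m/s
The boat approaches at 100√39/117 ≈ 5.338 m/s.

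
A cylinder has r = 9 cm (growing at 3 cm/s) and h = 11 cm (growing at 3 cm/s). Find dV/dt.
837π cm³/s

V = πr²h
dV/dt = 2πrh·dr/dt + πr²·dh/dt
= 2π(9)(11)(3) + π(9)²(3)
= 837π cm³/s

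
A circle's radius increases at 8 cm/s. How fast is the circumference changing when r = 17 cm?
16π cm/s

C = 2πr
dC/dt = 2π · dr/dt = 2π · 8 = 16π cm/s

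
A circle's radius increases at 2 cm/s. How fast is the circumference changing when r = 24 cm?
4π cm/s

C = 2πr
dC/dt = 2π · dr/dt = 2π · 2 = 4π cm/s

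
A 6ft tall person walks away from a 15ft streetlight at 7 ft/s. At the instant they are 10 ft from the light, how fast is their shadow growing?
14/3 ft/s

By similar triangles: 15/(x+s) = 6/s
Solving: s = 6x/9
ds/dt = 6/9 · dx/dt = 2/3 · 7 = 14/3 ft/s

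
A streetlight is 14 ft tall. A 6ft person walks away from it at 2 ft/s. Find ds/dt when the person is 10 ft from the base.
3/2 ft/s

By similar triangles: 14/(x+s) = 6/s
Solving: s = 6x/8
ds/dt = 6/8 · dx/dt = 3/4 · 2 = 3/2 ft/s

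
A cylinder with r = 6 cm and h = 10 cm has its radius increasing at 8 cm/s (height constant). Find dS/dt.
352π cm²/s

S = 2πrh + 2πr² (lateral + bases)
dS/dt = (2πh + 4πr)·dr/dt = (2π·10 + 4π·6)·8
= 352π cm²/s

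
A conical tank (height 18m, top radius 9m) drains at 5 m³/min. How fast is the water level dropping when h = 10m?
1/(5π) ≈ 0.06366 m/min

r/h = 9/18, so r = (1/2)h
V = (1/3)πr²h = (1/3)π((1/2)h)²h = (1/12)πh³
dV/dh = (1/4)πh²
dh/dt = (dV/dt)/(dV/dh) = -5/((1/4)π·10²) = -1/(5π) m/min
The level is dropping at 1/(5π) ≈ 0.06366 m/min.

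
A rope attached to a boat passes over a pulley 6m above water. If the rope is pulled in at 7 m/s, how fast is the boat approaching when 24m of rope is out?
28√15/15 ≈ 7.23 m/s

rope² = x² + 6²
x = √(24² - 6²) = 6√15
dx/dt = (rope/x) · d(rope)/dt = (24/(6√15)) · (-7) = -28√15/15 m/s
The boat approaches at 28√15/15 ≈ 7.23 m/s.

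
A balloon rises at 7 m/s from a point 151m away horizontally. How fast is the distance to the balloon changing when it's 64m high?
448√26897/26897 ≈ 2.732 m/s

z² = 151² + y²
z = √(151² + 64²) = √26897
dz/dt = y/z · dy/dt = 64/√26897 · 7 = 448√26897/26897 ≈ 2.732 m/s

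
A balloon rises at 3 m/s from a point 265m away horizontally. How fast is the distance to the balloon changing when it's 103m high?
309√80834/80834 ≈ 1.087 m/s

z² = 265² + y²
z = √(265² + 103²) = √80834
dz/dt = y/z · dy/dt = 103/√80834 · 3 = 309√80834/80834 ≈ 1.087 m/s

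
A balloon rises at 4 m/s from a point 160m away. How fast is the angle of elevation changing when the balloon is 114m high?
0.016582 rad/s

tan(θ) = y/160
sec²(θ) · dθ/dt = (1/160) · dy/dt
dθ/dt = cos²(θ)/160 · 4 = 160/(160² + 114²) · 4
dθ/dt = 0.016582 rad/s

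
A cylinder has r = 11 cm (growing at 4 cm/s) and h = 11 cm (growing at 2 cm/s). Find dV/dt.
1210π cm³/s

V = πr²h
dV/dt = 2πrh·dr/dt + πr²·dh/dt
= 2π(11)(11)(4) + π(11)²(2)
= 1210π cm³/s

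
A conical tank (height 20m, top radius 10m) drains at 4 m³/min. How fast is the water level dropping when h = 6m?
4/(9π) ≈ 0.1415 m/min

r/h = 10/20, so r = (1/2)h
V = (1/3)πr²h = (1/3)π((1/2)h)²h = (1/12)πh³
dV/dh = (1/4)πh²
dh/dt = (dV/dt)/(dV/dh) = -4/((1/4)π·6²) = -4/(9π) m/min
The level is dropping at 4/(9π) ≈ 0.1415 m/min.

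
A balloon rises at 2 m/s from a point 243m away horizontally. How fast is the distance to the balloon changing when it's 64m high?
128√63145/63145 ≈ 0.5094 m/s

z² = 243² + y²
z = √(243² + 64²) = √63145
dz/dt = y/z · dy/dt = 64/√63145 · 2 = 128√63145/63145 ≈ 0.5094 m/s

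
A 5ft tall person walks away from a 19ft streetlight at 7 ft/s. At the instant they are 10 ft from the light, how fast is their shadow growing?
5/2 ft/s

By similar triangles: 19/(x+s) = 5/s
Solving: s = 5x/14
ds/dt = 5/14 · dx/dt = 5/14 · 7 = 5/2 ft/s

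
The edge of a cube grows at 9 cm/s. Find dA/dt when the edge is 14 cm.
1512 cm²/s

A = 6s²
dA/dt = 12s · ds/dt = 12·14·9 = 1512 cm²/s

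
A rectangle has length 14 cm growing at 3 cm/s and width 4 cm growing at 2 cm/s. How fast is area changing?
40 cm²/s

A = lw
dA/dt = w·dl/dt + l·dw/dt = 4·3 + 14·2 = 40 cm²/s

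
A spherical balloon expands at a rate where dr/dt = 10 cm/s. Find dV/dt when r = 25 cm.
25000π cm³/s

V = (4/3)πr³
dV/dt = dV/dr · dr/dt = 4πr² · 10
At r = 25: dV/dt = 25000π cm³/s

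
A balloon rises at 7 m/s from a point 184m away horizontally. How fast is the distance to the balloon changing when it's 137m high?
959√2105/10525 ≈ 4.18 m/s

z² = 184² + y²
z = √(184² + 137²) = 5√2105
dz/dt = y/z · dy/dt = 137/(5√2105) · 7 = 959√2105/10525 ≈ 4.18 m/s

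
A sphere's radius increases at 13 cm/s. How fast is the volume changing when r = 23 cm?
27508π cm³/s

V = (4/3)πr³
dV/dt = dV/dr · dr/dt = 4πr² · 13
At r = 23: dV/dt = 27508π cm³/s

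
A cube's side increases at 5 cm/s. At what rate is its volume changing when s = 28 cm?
11760 cm³/s

V = s³
dV/dt = 3s² · ds/dt = 3·28²·5 = 11760 cm³/s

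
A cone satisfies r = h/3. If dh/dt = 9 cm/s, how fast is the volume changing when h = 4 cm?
16π cm³/s

V = (1/3)π(h/3)²h = πh³/27
dV/dt = πh²/9 · 9
At h = 4: dV/dt = 16π cm³/s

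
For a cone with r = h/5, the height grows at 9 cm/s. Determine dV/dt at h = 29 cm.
7569π/25 cm³/s

V = (1/3)π(h/5)²h = πh³/75
dV/dt = πh²/25 · 9
At h = 29: dV/dt = 7569π/25 cm³/s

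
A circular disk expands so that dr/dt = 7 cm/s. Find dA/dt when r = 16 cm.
224π cm²/s

A = πr²
dA/dt = 2πr · dr/dt = 2π(16)(7) = 224π cm²/s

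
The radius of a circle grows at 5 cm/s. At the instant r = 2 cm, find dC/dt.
10π cm/s

C = 2πr
dC/dt = 2π · dr/dt = 2π · 5 = 10π cm/s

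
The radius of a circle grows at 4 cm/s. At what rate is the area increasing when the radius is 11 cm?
88π cm²/s

A = πr²
dA/dt = 2πr · dr/dt = 2π(11)(4) = 88π cm²/s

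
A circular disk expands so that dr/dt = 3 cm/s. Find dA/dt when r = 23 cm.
138π cm²/s

A = πr²
dA/dt = 2πr · dr/dt = 2π(23)(3) = 138π cm²/s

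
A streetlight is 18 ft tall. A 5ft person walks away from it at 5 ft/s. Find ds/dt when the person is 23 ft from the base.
25/13 ft/s

By similar triangles: 18/(x+s) = 5/s
Solving: s = 5x/13
ds/dt = 5/13 · dx/dt = 5/13 · 5 = 25/13 ft/s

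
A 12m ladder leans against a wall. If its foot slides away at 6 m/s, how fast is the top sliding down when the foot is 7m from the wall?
42√95/95 ≈ 4.309 m/s

x² + y² = 12²
2x·dx/dt + 2y·dy/dt = 0
dy/dt = -x/y · dx/dt = -7/√95 · 6 = -42√95/95 m/s
The top is descending at 42√95/95 ≈ 4.309 m/s.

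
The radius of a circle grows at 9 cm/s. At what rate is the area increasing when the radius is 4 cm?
72π cm²/s

A = πr²
dA/dt = 2πr · dr/dt = 2π(4)(9) = 72π cm²/s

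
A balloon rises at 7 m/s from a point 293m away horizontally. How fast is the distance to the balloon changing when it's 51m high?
357√3538/17690 ≈ 1.2 m/s

z² = 293² + y²
z = √(293² + 51²) = 5√3538
dz/dt = y/z · dy/dt = 51/(5√3538) · 7 = 357√3538/17690 ≈ 1.2 m/s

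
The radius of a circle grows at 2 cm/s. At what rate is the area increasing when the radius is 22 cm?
88π cm²/s

A = πr²
dA/dt = 2πr · dr/dt = 2π(22)(2) = 88π cm²/s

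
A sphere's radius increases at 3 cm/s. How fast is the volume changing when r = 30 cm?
10800π cm³/s

V = (4/3)πr³
dV/dt = dV/dr · dr/dt = 4πr² · 3
At r = 30: dV/dt = 10800π cm³/s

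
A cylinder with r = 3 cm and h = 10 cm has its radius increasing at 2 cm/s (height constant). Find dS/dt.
64π cm²/s

S = 2πrh + 2πr² (lateral + bases)
dS/dt = (2πh + 4πr)·dr/dt = (2π·10 + 4π·3)·2
= 64π cm²/s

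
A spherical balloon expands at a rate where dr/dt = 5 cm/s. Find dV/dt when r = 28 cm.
15680π cm³/s

V = (4/3)πr³
dV/dt = dV/dr · dr/dt = 4πr² · 5
At r = 28: dV/dt = 15680π cm³/s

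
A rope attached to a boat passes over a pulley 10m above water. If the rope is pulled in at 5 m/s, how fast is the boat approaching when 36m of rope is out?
90√299/299 ≈ 5.205 m/s

rope² = x² + 10²
x = √(36² - 10²) = 2√299
dx/dt = (rope/x) · d(rope)/dt = (36/(2√299)) · (-5) = -90√299/299 m/s
The boat approaches at 90√299/299 ≈ 5.205 m/s.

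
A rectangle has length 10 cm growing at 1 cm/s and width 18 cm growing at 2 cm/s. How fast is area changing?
38 cm²/s

A = lw
dA/dt = w·dl/dt + l·dw/dt = 18·1 + 10·2 = 38 cm²/s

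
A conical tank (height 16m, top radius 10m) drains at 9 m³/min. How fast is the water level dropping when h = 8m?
9/(25π) ≈ 0.1146 m/min

r/h = 10/16, so r = (5/8)h
V = (1/3)πr²h = (1/3)π((5/8)h)²h = (25/192)πh³
dV/dh = (25/64)πh²
dh/dt = (dV/dt)/(dV/dh) = -9/((25/64)π·8²) = -9/(25π) m/min
The level is dropping at 9/(25π) ≈ 0.1146 m/min.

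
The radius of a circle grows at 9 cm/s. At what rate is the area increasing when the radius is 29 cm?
522π cm²/s

A = πr²
dA/dt = 2πr · dr/dt = 2π(29)(9) = 522π cm²/s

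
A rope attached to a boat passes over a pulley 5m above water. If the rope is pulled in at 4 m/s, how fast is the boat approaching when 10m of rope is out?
8√3/3 ≈ 4.619 m/s

rope² = x² + 5²
x = √(10² - 5²) = 5√3
dx/dt = (rope/x) · d(rope)/dt = (10/(5√3)) · (-4) = -8√3/3 m/s
The boat approaches at 8√3/3 ≈ 4.619 m/s.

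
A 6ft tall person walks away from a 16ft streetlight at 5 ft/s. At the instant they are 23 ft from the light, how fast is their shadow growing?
3 ft/s

By similar triangles: 16/(x+s) = 6/s
Solving: s = 6x/10
ds/dt = 6/10 · dx/dt = 3/5 · 5 = 3 ft/s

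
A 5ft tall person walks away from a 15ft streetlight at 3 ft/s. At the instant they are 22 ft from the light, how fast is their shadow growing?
3/2 ft/s

By similar triangles: 15/(x+s) = 5/s
Solving: s = 5x/10
ds/dt = 5/10 · dx/dt = 1/2 · 3 = 3/2 ft/s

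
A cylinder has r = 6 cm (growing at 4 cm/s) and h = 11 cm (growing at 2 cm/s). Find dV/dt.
600π cm³/s

V = πr²h
dV/dt = 2πrh·dr/dt + πr²·dh/dt
= 2π(6)(11)(4) + π(6)²(2)
= 600π cm³/s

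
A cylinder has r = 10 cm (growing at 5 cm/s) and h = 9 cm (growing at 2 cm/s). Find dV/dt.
1100π cm³/s

V = πr²h
dV/dt = 2πrh·dr/dt + πr²·dh/dt
= 2π(10)(9)(5) + π(10)²(2)
= 1100π cm³/s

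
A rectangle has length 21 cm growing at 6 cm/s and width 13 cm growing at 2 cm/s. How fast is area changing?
120 cm²/s

A = lw
dA/dt = w·dl/dt + l·dw/dt = 13·6 + 21·2 = 120 cm²/s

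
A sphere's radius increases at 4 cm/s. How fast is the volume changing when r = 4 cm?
256π cm³/s

V = (4/3)πr³
dV/dt = dV/dr · dr/dt = 4πr² · 4
At r = 4: dV/dt = 256π cm³/s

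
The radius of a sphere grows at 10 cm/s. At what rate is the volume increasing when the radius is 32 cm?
40960π cm³/s

V = (4/3)πr³
dV/dt = dV/dr · dr/dt = 4πr² · 10
At r = 32: dV/dt = 40960π cm³/s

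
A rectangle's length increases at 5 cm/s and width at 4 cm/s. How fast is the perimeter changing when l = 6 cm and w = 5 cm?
18 cm/s

P = 2(l + w)
dP/dt = 2(dl/dt + dw/dt) = 2(5 + 4) = 18 cm/s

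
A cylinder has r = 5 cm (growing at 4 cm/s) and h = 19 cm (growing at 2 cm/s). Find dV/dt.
810π cm³/s

V = πr²h
dV/dt = 2πrh·dr/dt + πr²·dh/dt
= 2π(5)(19)(4) + π(5)²(2)
= 810π cm³/s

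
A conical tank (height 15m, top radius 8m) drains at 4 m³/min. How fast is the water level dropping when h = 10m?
9/(64π) ≈ 0.04476 m/min

r/h = 8/15, so r = (8/15)h
V = (1/3)πr²h = (1/3)π((8/15)h)²h = (64/675)πh³
dV/dh = (64/225)πh²
dh/dt = (dV/dt)/(dV/dh) = -4/((64/225)π·10²) = -9/(64π) m/min
The level is dropping at 9/(64π) ≈ 0.04476 m/min.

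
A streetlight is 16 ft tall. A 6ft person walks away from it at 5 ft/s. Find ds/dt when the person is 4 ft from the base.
3 ft/s

By similar triangles: 16/(x+s) = 6/s
Solving: s = 6x/10
ds/dt = 6/10 · dx/dt = 3/5 · 5 = 3 ft/s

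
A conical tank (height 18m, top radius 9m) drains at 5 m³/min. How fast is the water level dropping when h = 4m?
5/(4π) ≈ 0.3979 m/min

r/h = 9/18, so r = (1/2)h
V = (1/3)πr²h = (1/3)π((1/2)h)²h = (1/12)πh³
dV/dh = (1/4)πh²
dh/dt = (dV/dt)/(dV/dh) = -5/((1/4)π·4²) = -5/(4π) m/min
The level is dropping at 5/(4π) ≈ 0.3979 m/min.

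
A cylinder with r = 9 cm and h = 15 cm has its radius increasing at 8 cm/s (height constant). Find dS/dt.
528π cm²/s

S = 2πrh + 2πr² (lateral + bases)
dS/dt = (2πh + 4πr)·dr/dt = (2π·15 + 4π·9)·8
= 528π cm²/s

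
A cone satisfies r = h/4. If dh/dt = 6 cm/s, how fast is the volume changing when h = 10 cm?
75π/2 cm³/s

V = (1/3)π(h/4)²h = πh³/48
dV/dt = πh²/16 · 6
At h = 10: dV/dt = 75π/2 cm³/s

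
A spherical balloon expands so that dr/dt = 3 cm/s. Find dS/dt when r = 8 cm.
192π cm²/s

S = 4πr²
dS/dt = dS/dr · dr/dt = 8πr · 3
At r = 8: dS/dt = 192π cm²/s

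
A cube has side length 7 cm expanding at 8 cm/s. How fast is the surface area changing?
672 cm²/s

A = 6s²
dA/dt = 12s · ds/dt = 12·7·8 = 672 cm²/s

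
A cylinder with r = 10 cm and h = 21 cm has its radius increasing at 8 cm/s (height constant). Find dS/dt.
656π cm²/s

S = 2πrh + 2πr² (lateral + bases)
dS/dt = (2πh + 4πr)·dr/dt = (2π·21 + 4π·10)·8
= 656π cm²/s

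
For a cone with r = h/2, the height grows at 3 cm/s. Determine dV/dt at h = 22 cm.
363π cm³/s

V = (1/3)π(h/2)²h = πh³/12
dV/dt = πh²/4 · 3
At h = 22: dV/dt = 363π cm³/s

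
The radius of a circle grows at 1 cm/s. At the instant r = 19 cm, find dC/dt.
2π cm/s

C = 2πr
dC/dt = 2π · dr/dt = 2π · 1 = 2π cm/s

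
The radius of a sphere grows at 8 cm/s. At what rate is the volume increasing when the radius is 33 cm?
34848π cm³/s

V = (4/3)πr³
dV/dt = dV/dr · dr/dt = 4πr² · 8
At r = 33: dV/dt = 34848π cm³/s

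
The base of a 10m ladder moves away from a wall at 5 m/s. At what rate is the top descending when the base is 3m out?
15√91/91 ≈ 1.572 m/s

x² + y² = 10²
2x·dx/dt + 2y·dy/dt = 0
dy/dt = -x/y · dx/dt = -3/√91 · 5 = -15√91/91 m/s
The top is descending at 15√91/91 ≈ 1.572 m/s.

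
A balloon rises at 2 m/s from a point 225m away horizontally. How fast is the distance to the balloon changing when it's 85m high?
17√2314/1157 ≈ 0.7068 m/s

z² = 225² + y²
z = √(225² + 85²) = 5√2314
dz/dt = y/z · dy/dt = 85/(5√2314) · 2 = 17√2314/1157 ≈ 0.7068 m/s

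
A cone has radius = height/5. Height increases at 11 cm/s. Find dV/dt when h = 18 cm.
3564π/25 cm³/s

V = (1/3)π(h/5)²h = πh³/75
dV/dt = πh²/25 · 11
At h = 18: dV/dt = 3564π/25 cm³/s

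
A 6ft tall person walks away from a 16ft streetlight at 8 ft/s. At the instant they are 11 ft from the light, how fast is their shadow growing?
24/5 ft/s

By similar triangles: 16/(x+s) = 6/s
Solving: s = 6x/10
ds/dt = 6/10 · dx/dt = 3/5 · 8 = 24/5 ft/s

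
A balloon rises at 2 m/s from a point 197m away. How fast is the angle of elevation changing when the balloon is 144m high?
0.006617 rad/s

tan(θ) = y/197
sec²(θ) · dθ/dt = (1/197) · dy/dt
dθ/dt = cos²(θ)/197 · 2 = 197/(197² + 144²) · 2
dθ/dt = 0.006617 rad/s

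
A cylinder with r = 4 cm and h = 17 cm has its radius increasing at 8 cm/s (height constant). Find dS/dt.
400π cm²/s

S = 2πrh + 2πr² (lateral + bases)
dS/dt = (2πh + 4πr)·dr/dt = (2π·17 + 4π·4)·8
= 400π cm²/s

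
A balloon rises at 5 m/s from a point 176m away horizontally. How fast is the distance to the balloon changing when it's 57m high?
57/37 ≈ 1.541 m/s

z² = 176² + y²
z = √(176² + 57²) = 185
dz/dt = y/z · dy/dt = 57/185 · 5 = 57/37 ≈ 1.541 m/s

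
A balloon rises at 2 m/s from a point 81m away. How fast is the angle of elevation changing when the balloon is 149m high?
0.005632 rad/s

tan(θ) = y/81
sec²(θ) · dθ/dt = (1/81) · dy/dt
dθ/dt = cos²(θ)/81 · 2 = 81/(81² + 149²) · 2
dθ/dt = 0.005632 rad/s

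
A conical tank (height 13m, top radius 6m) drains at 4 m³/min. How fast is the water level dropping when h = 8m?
169/(576π) ≈ 0.09339 m/min

r/h = 6/13, so r = (6/13)h
V = (1/3)πr²h = (1/3)π((6/13)h)²h = (12/169)πh³
dV/dh = (36/169)πh²
dh/dt = (dV/dt)/(dV/dh) = -4/((36/169)π·8²) = -169/(576π) m/min
The level is dropping at 169/(576π) ≈ 0.09339 m/min.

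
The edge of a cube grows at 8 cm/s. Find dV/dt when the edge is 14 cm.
4704 cm³/s

V = s³
dV/dt = 3s² · ds/dt = 3·14²·8 = 4704 cm³/s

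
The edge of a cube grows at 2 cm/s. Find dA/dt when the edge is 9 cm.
216 cm²/s

A = 6s²
dA/dt = 12s · ds/dt = 12·9·2 = 216 cm²/s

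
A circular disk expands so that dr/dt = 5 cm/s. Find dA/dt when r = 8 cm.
80π cm²/s

A = πr²
dA/dt = 2πr · dr/dt = 2π(8)(5) = 80π cm²/s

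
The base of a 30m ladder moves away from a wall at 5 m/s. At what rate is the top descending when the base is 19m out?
95√11/77 ≈ 4.092 m/s

x² + y² = 30²
2x·dx/dt + 2y·dy/dt = 0
dy/dt = -x/y · dx/dt = -19/(7√11) · 5 = -95√11/77 m/s
The top is descending at 95√11/77 ≈ 4.092 m/s.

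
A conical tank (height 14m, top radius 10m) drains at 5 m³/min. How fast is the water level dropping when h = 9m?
49/(405π) ≈ 0.03851 m/min

r/h = 10/14, so r = (5/7)h
V = (1/3)πr²h = (1/3)π((5/7)h)²h = (25/147)πh³
dV/dh = (25/49)πh²
dh/dt = (dV/dt)/(dV/dh) = -5/((25/49)π·9²) = -49/(405π) m/min
The level is dropping at 49/(405π) ≈ 0.03851 m/min.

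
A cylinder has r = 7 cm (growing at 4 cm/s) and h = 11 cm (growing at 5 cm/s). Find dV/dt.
861π cm³/s

V = πr²h
dV/dt = 2πrh·dr/dt + πr²·dh/dt
= 2π(7)(11)(4) + π(7)²(5)
= 861π cm³/s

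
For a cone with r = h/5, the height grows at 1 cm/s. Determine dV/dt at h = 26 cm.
676π/25 cm³/s

V = (1/3)π(h/5)²h = πh³/75
dV/dt = πh²/25 · 1
At h = 26: dV/dt = 676π/25 cm³/s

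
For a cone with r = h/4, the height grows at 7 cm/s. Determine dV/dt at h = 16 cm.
112π cm³/s

V = (1/3)π(h/4)²h = πh³/48
dV/dt = πh²/16 · 7
At h = 16: dV/dt = 112π cm³/s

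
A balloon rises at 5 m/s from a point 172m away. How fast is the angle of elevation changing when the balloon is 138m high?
0.017685 rad/s

tan(θ) = y/172
sec²(θ) · dθ/dt = (1/172) · dy/dt
dθ/dt = cos²(θ)/172 · 5 = 172/(172² + 138²) · 5
dθ/dt = 0.017685 rad/s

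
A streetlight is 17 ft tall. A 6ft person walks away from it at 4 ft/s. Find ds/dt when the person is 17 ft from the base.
24/11 ft/s

By similar triangles: 17/(x+s) = 6/s
Solving: s = 6x/11
ds/dt = 6/11 · dx/dt = 6/11 · 4 = 24/11 ft/s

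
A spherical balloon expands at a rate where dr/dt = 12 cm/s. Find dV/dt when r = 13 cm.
8112π cm³/s

V = (4/3)πr³
dV/dt = dV/dr · dr/dt = 4πr² · 12
At r = 13: dV/dt = 8112π cm³/s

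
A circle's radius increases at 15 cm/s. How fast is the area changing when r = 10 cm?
300π cm²/s

A = πr²
dA/dt = 2πr · dr/dt = 2π(10)(15) = 300π cm²/s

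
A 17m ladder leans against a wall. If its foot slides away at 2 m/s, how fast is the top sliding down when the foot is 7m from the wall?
7√15/30 ≈ 0.9037 m/s

x² + y² = 17²
2x·dx/dt + 2y·dy/dt = 0
dy/dt = -x/y · dx/dt = -7/(4√15) · 2 = -7√15/30 m/s
The top is descending at 7√15/30 ≈ 0.9037 m/s.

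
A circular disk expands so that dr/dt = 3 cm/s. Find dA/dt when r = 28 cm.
168π cm²/s

A = πr²
dA/dt = 2πr · dr/dt = 2π(28)(3) = 168π cm²/s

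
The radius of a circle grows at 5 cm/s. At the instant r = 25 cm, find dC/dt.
10π cm/s

C = 2πr
dC/dt = 2π · dr/dt = 2π · 5 = 10π cm/s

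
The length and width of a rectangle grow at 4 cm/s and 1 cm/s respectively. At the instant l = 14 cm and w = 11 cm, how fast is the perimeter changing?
10 cm/s

P = 2(l + w)
dP/dt = 2(dl/dt + dw/dt) = 2(4 + 1) = 10 cm/s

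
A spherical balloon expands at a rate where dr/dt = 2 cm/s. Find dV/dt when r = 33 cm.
8712π cm³/s

V = (4/3)πr³
dV/dt = dV/dr · dr/dt = 4πr² · 2
At r = 33: dV/dt = 8712π cm³/s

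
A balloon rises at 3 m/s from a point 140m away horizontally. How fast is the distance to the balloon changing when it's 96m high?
72√1801/1801 ≈ 1.697 m/s

z² = 140² + y²
z = √(140² + 96²) = 4√1801
dz/dt = y/z · dy/dt = 96/(4√1801) · 3 = 72√1801/1801 ≈ 1.697 m/s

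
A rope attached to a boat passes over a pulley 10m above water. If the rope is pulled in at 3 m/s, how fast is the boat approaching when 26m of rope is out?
13/4 = 3.25 m/s

rope² = x² + 10²
x = √(26² - 10²) = 24
dx/dt = (rope/x) · d(rope)/dt = (26/24) · (-3) = -13/4 m/s
The boat approaches at 13/4 = 3.25 m/s.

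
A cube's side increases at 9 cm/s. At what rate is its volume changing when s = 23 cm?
14283 cm³/s

V = s³
dV/dt = 3s² · ds/dt = 3·23²·9 = 14283 cm³/s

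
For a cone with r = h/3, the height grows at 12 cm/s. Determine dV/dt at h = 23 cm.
2116π/3 cm³/s

V = (1/3)π(h/3)²h = πh³/27
dV/dt = πh²/9 · 12
At h = 23: dV/dt = 2116π/3 cm³/s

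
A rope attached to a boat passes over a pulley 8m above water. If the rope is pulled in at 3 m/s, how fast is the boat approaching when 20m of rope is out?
5√21/7 ≈ 3.273 m/s

rope² = x² + 8²
x = √(20² - 8²) = 4√21
dx/dt = (rope/x) · d(rope)/dt = (20/(4√21)) · (-3) = -5√21/7 m/s
The boat approaches at 5√21/7 ≈ 3.273 m/s.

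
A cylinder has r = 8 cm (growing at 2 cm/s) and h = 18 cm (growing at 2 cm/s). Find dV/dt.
704π cm³/s

V = πr²h
dV/dt = 2πrh·dr/dt + πr²·dh/dt
= 2π(8)(18)(2) + π(8)²(2)
= 704π cm³/s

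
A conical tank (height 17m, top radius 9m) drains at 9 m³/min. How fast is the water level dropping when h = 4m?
289/(144π) ≈ 0.6388 m/min

r/h = 9/17, so r = (9/17)h
V = (1/3)πr²h = (1/3)π((9/17)h)²h = (27/289)πh³
dV/dh = (81/289)πh²
dh/dt = (dV/dt)/(dV/dh) = -9/((81/289)π·4²) = -289/(144π) m/min
The level is dropping at 289/(144π) ≈ 0.6388 m/min.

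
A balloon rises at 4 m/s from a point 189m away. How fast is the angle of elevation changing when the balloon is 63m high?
0.019048 rad/s

tan(θ) = y/189
sec²(θ) · dθ/dt = (1/189) · dy/dt
dθ/dt = cos²(θ)/189 · 4 = 189/(189² + 63²) · 4
dθ/dt = 0.019048 rad/s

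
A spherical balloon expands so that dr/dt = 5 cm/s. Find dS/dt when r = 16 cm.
640π cm²/s

S = 4πr²
dS/dt = dS/dr · dr/dt = 8πr · 5
At r = 16: dS/dt = 640π cm²/s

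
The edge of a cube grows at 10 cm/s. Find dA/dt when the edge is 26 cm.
3120 cm²/s

A = 6s²
dA/dt = 12s · ds/dt = 12·26·10 = 3120 cm²/s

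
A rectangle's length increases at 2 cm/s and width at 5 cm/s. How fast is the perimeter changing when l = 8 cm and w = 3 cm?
14 cm/s

P = 2(l + w)
dP/dt = 2(dl/dt + dw/dt) = 2(2 + 5) = 14 cm/s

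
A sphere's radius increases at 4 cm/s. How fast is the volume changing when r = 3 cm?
144π cm³/s

V = (4/3)πr³
dV/dt = dV/dr · dr/dt = 4πr² · 4
At r = 3: dV/dt = 144π cm³/s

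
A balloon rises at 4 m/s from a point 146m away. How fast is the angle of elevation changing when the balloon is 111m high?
0.017362 rad/s

tan(θ) = y/146
sec²(θ) · dθ/dt = (1/146) · dy/dt
dθ/dt = cos²(θ)/146 · 4 = 146/(146² + 111²) · 4
dθ/dt = 0.017362 rad/s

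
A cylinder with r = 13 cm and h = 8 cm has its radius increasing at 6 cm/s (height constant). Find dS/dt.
408π cm²/s

S = 2πrh + 2πr² (lateral + bases)
dS/dt = (2πh + 4πr)·dr/dt = (2π·8 + 4π·13)·6
= 408π cm²/s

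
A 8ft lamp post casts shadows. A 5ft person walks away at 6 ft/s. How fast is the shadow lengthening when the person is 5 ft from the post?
10 ft/s

By similar triangles: 8/(x+s) = 5/s
Solving: s = 5x/3
ds/dt = 5/3 · dx/dt = 5/3 · 6 = 10 ft/s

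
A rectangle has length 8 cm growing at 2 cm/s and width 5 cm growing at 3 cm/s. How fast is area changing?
34 cm²/s

A = lw
dA/dt = w·dl/dt + l·dw/dt = 5·2 + 8·3 = 34 cm²/s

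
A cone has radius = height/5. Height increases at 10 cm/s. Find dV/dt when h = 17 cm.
578π/5 cm³/s

V = (1/3)π(h/5)²h = πh³/75
dV/dt = πh²/25 · 10
At h = 17: dV/dt = 578π/5 cm³/s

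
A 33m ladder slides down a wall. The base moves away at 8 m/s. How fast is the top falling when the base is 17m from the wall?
17√2/5 ≈ 4.808 m/s

x² + y² = 33²
2x·dx/dt + 2y·dy/dt = 0
dy/dt = -x/y · dx/dt = -17/(20√2) · 8 = -17√2/5 m/s
The top is descending at 17√2/5 ≈ 4.808 m/s.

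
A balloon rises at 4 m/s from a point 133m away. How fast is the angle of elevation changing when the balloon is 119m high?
0.016703 rad/s

tan(θ) = y/133
sec²(θ) · dθ/dt = (1/133) · dy/dt
dθ/dt = cos²(θ)/133 · 4 = 133/(133² + 119²) · 4
dθ/dt = 0.016703 rad/s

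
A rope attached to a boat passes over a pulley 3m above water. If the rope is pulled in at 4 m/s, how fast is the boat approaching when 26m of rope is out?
104√667/667 ≈ 4.027 m/s

rope² = x² + 3²
x = √(26² - 3²) = √667
dx/dt = (rope/x) · d(rope)/dt = (26/√667) · (-4) = -104√667/667 m/s
The boat approaches at 104√667/667 ≈ 4.027 m/s.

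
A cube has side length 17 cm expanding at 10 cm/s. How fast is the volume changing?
8670 cm³/s

V = s³
dV/dt = 3s² · ds/dt = 3·17²·10 = 8670 cm³/s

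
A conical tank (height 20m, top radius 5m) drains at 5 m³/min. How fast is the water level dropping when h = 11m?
80/(121π) ≈ 0.2105 m/min

r/h = 5/20, so r = (1/4)h
V = (1/3)πr²h = (1/3)π((1/4)h)²h = (1/48)πh³
dV/dh = (1/16)πh²
dh/dt = (dV/dt)/(dV/dh) = -5/((1/16)π·11²) = -80/(121π) m/min
The level is dropping at 80/(121π) ≈ 0.2105 m/min.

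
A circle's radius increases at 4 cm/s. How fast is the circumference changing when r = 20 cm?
8π cm/s

C = 2πr
dC/dt = 2π · dr/dt = 2π · 4 = 8π cm/s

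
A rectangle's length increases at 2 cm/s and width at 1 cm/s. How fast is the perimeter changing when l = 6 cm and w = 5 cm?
6 cm/s

P = 2(l + w)
dP/dt = 2(dl/dt + dw/dt) = 2(2 + 1) = 6 cm/s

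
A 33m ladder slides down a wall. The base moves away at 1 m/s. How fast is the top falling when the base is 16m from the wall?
16√17/119 ≈ 0.5544 m/s

x² + y² = 33²
2x·dx/dt + 2y·dy/dt = 0
dy/dt = -x/y · dx/dt = -16/(7√17) · 1 = -16√17/119 m/s
The top is descending at 16√17/119 ≈ 0.5544 m/s.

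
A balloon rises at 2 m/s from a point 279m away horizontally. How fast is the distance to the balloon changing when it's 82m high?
164√84565/84565 ≈ 0.564 m/s

z² = 279² + y²
z = √(279² + 82²) = √84565
dz/dt = y/z · dy/dt = 82/√84565 · 2 = 164√84565/84565 ≈ 0.564 m/s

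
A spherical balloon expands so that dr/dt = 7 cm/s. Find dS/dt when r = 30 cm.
1680π cm²/s

S = 4πr²
dS/dt = dS/dr · dr/dt = 8πr · 7
At r = 30: dS/dt = 1680π cm²/s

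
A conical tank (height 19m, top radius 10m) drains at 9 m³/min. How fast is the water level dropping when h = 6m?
361/(400π) ≈ 0.2873 m/min

r/h = 10/19, so r = (10/19)h
V = (1/3)πr²h = (1/3)π((10/19)h)²h = (100/1083)πh³
dV/dh = (100/361)πh²
dh/dt = (dV/dt)/(dV/dh) = -9/((100/361)π·6²) = -361/(400π) m/min
The level is dropping at 361/(400π) ≈ 0.2873 m/min.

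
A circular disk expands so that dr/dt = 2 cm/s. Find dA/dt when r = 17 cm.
68π cm²/s

A = πr²
dA/dt = 2πr · dr/dt = 2π(17)(2) = 68π cm²/s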